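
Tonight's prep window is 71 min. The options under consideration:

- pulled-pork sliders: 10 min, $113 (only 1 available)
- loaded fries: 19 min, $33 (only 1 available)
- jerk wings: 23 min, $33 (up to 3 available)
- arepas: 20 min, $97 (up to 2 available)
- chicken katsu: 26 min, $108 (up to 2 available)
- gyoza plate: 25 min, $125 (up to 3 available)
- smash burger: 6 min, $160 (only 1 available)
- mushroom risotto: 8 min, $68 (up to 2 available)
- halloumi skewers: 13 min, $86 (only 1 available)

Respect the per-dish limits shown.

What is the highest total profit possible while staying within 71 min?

The ratio ordering already packs tightly: pulled-pork sliders + gyoza plate + smash burger + 2×mushroom risotto + halloumi skewers, 70 min, 620.
No other feasible combination exceeds 620.

620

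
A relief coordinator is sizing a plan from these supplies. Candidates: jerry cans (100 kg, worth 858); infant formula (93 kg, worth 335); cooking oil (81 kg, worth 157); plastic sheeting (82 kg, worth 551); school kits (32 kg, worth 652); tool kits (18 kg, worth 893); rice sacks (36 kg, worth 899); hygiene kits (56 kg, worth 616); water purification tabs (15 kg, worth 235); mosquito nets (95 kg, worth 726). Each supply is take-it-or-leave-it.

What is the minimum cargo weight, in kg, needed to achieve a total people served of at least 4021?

Look for the lowest-cargo combination reaching 4021.
Taking school kits + tool kits + rice sacks + hygiene kits + water purification tabs + mosquito nets gives 4021 (≥ 4021) for 252 kg.
Any bundle with less than 252 kg falls short of 4021.

252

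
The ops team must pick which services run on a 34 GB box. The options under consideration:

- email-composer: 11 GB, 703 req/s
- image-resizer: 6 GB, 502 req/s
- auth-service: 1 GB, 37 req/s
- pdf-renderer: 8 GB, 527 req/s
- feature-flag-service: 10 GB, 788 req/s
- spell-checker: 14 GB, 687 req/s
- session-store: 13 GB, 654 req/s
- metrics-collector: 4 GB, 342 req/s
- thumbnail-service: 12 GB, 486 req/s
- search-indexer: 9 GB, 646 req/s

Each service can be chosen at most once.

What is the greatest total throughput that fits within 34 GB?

2500

Taking the top-ratio services first gives image-resizer + auth-service + feature-flag-service + metrics-collector + search-indexer for 2315 (30 GB).
Replace metrics-collector with pdf-renderer: the trade gains 185 net, giving 2500 at 34 GB.
That's the maximum — no swap from here does better than 2500.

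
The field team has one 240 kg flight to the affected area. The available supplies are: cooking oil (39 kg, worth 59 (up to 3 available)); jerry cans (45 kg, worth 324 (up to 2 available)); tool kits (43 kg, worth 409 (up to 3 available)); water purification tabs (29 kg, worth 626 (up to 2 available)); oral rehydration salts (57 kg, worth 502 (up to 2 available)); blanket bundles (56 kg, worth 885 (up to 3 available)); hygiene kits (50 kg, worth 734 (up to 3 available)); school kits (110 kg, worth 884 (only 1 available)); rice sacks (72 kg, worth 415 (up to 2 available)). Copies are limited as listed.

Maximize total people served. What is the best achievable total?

Density check — water purification tabs 21.59, blanket bundles 15.80, hygiene kits 14.68, tool kits 9.51 are the best per kg.
2×water purification tabs + 3×blanket bundles uses 226 of the 240 kg and totals 3907.
Nothing else within 240 kg beats 3907.

3907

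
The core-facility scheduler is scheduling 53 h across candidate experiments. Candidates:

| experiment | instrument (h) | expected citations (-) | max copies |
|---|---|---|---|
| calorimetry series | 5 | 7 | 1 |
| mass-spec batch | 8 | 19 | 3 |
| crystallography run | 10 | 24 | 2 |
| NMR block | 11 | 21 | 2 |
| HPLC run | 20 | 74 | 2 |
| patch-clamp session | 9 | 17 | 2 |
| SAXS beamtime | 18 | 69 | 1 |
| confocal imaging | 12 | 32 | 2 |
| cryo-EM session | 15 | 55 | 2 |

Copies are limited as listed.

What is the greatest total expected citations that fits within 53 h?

198

Taking HPLC run + SAXS beamtime + cryo-EM session: 53 h used, 198 in expected citations.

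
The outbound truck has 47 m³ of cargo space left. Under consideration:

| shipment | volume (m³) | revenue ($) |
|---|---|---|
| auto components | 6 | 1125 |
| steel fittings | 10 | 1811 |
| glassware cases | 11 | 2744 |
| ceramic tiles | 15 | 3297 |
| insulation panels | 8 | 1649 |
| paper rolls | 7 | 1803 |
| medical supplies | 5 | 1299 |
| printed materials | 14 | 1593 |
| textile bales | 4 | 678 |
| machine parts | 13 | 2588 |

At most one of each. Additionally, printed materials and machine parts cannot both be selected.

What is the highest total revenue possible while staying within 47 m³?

10792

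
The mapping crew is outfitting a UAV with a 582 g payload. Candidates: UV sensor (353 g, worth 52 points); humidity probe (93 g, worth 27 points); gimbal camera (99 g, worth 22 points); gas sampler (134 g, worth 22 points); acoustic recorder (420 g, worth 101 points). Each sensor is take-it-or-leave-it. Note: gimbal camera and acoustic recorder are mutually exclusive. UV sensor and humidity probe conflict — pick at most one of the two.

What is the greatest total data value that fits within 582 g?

128

Best packing: humidity probe + acoustic recorder — 513 g, 128 total.
The closest alternative, gas sampler + acoustic recorder, reaches only 123.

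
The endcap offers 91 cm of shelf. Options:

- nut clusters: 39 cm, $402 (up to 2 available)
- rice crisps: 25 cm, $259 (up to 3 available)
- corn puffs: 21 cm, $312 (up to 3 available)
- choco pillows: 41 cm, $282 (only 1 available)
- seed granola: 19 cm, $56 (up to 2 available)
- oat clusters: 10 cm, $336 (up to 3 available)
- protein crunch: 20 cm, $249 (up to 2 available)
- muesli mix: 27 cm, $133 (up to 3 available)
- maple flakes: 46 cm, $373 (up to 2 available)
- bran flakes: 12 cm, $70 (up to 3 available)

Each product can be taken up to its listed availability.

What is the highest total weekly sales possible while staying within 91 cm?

Greedy by ratio would take 2×corn puffs + 3×oat clusters + bran flakes: 84 cm used, total 1702.
Replace corn puffs and bran flakes with 2×protein crunch: the trade gains 116 net, giving 1818 at 91 cm.
Nothing else within 91 cm beats 1818.

1818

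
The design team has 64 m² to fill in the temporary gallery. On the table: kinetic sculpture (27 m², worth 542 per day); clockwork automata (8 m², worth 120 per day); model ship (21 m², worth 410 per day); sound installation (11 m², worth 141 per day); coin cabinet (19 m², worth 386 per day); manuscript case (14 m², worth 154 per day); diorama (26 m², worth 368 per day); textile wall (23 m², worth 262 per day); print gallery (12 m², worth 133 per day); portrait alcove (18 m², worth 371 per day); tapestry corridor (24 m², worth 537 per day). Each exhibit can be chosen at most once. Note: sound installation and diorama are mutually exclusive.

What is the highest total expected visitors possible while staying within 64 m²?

1333

Greedy by ratio would take coin cabinet + portrait alcove + tapestry corridor: 61 m² used, total 1294.
The 18 m² tied up in portrait alcove is better spent on model ship — total rises to 1333 (64 m²).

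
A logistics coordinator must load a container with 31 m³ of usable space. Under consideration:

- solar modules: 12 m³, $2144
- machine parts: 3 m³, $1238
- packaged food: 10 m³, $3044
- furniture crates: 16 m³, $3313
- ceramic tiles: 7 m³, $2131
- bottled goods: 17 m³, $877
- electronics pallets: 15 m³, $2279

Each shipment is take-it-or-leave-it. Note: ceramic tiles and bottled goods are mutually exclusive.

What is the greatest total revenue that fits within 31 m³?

7595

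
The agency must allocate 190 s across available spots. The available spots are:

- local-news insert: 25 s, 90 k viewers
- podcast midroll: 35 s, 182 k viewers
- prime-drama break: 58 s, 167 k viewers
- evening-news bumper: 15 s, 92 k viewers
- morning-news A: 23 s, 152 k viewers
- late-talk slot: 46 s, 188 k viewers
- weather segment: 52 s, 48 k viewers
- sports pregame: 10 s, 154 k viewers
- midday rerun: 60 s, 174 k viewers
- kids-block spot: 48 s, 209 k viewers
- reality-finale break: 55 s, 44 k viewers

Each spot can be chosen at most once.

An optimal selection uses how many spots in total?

6

Best achievable expected reach is 977.
One optimal bundle: podcast midroll + evening-news bumper + morning-news A + late-talk slot + sports pregame + kids-block spot (177 s).
All optima have 6 spots.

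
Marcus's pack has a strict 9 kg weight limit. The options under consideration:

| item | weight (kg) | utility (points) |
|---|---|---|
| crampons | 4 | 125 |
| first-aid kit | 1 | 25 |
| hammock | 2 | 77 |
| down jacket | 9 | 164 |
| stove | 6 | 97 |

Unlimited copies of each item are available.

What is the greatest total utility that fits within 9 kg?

333

First-aid kit + 4×hammock uses 9 of the 9 kg and totals 333.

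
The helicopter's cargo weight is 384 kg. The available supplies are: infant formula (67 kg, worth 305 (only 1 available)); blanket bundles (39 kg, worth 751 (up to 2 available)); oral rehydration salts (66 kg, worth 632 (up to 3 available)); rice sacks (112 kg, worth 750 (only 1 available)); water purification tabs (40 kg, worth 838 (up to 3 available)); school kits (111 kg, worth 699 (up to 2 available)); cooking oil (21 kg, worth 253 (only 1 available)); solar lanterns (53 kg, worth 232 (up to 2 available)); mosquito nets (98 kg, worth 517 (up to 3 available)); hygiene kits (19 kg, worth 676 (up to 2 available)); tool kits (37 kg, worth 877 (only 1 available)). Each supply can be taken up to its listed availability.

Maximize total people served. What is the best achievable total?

7130

The ratio ordering already packs tightly: 2×blanket bundles + oral rehydration salts + 3×water purification tabs + cooking oil + 2×hygiene kits + tool kits, 360 kg, 7130.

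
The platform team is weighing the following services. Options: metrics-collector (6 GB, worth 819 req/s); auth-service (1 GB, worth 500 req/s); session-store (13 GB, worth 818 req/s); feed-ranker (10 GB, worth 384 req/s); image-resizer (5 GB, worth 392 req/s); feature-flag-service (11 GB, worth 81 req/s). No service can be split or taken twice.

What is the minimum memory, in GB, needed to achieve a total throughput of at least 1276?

Need the lightest bundle worth ≥ 1276.
Taking metrics-collector + auth-service gives 1319 (≥ 1276) for 7 GB.
Any bundle with less than 7 GB falls short of 1276.

7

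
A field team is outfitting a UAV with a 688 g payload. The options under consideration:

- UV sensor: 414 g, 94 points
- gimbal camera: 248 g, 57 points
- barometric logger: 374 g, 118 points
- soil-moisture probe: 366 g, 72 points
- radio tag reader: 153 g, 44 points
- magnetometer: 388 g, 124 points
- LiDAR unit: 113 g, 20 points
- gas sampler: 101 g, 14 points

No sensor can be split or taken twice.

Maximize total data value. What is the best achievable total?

188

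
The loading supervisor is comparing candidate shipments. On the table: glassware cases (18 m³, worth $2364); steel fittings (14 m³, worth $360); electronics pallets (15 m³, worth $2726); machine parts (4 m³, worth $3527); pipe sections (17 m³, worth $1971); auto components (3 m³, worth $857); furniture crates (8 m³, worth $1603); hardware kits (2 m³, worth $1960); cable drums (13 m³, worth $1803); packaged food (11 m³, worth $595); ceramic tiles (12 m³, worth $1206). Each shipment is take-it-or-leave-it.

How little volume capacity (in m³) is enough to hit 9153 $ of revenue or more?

Minimise m³ subject to total revenue ≥ 9153.
electronics pallets + machine parts + furniture crates + hardware kits reaches 9816 using 29 m³.
Below 29 m³ the best achievable stays under 9153.

29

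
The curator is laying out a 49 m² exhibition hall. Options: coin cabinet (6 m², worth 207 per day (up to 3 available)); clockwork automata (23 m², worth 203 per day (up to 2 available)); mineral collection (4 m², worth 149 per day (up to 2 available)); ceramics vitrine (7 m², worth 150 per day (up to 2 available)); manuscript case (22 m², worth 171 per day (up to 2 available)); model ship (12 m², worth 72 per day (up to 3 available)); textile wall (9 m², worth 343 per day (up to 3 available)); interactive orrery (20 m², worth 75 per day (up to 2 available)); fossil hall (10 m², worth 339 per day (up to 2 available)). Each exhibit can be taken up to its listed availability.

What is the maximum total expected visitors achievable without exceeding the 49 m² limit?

Density check — textile wall 38.11, mineral collection 37.25, coin cabinet 34.50, fossil hall 33.90 are the best per m².
Greedy by ratio would take 2×coin cabinet + 2×mineral collection + 3×textile wall: 47 m² used, total 1741.
Replace mineral collection with coin cabinet: the trade gains 58 net, giving 1799 at 49 m².
Every other selection either busts 49 m² or exceeds an availability limit or fails to beat 1799.

1799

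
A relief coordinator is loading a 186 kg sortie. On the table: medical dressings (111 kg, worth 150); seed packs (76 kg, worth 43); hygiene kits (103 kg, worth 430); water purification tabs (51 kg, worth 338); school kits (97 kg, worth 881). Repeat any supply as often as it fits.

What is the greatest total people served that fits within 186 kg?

1219

The ratio ordering already packs tightly: water purification tabs + school kits, 148 kg, 1219.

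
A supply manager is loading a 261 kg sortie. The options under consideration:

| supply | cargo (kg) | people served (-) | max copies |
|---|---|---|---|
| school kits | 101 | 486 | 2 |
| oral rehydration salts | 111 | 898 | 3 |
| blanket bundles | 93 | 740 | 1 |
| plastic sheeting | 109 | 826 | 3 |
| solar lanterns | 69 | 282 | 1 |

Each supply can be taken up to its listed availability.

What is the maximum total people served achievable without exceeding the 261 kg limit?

By people served per kg: oral rehydration salts 8.09, blanket bundles 7.96, plastic sheeting 7.58, school kits 4.81 lead.
Taking 2×oral rehydration salts: 222 kg used, 1796 in people served.

1796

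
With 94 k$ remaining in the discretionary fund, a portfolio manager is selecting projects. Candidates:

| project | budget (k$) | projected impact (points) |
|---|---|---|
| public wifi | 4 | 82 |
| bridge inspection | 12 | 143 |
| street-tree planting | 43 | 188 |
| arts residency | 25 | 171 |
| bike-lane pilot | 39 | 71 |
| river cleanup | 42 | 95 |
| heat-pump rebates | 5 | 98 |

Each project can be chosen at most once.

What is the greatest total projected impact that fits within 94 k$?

Ranking by ratio (projected impact/k$): public wifi 20.50, heat-pump rebates 19.60, bridge inspection 11.92, arts residency 6.84.
Best packing: public wifi + bridge inspection + street-tree planting + arts residency + heat-pump rebates — 89 k$, 682 total.

682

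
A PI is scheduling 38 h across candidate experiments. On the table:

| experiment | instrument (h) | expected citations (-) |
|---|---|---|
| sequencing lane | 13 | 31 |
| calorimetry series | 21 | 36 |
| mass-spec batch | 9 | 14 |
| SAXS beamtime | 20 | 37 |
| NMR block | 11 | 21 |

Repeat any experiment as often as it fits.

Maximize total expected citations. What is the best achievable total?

Ranking by ratio (expected citations/h): sequencing lane 2.38, NMR block 1.91, SAXS beamtime 1.85.
Best packing: 2×sequencing lane + NMR block — 37 h, 83 total.
No other feasible combination exceeds 83.

83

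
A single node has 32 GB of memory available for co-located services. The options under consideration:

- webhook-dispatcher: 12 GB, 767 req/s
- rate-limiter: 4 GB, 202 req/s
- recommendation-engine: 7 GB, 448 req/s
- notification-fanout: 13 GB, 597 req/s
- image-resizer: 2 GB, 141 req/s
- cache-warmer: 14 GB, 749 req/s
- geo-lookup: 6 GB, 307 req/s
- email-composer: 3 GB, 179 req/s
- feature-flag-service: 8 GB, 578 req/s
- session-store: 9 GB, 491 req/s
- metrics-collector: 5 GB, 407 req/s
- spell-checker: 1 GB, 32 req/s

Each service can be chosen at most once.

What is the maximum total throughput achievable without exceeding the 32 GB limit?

Density check — metrics-collector 81.40, feature-flag-service 72.25, image-resizer 70.50, recommendation-engine 64.00 are the best per GB.
A density-first pass picks recommendation-engine + image-resizer + geo-lookup + email-composer + feature-flag-service + metrics-collector + spell-checker — 2092 at 32 GB.
A better packing is webhook-dispatcher + recommendation-engine + feature-flag-service + metrics-collector: 32 GB, total 2200.

2200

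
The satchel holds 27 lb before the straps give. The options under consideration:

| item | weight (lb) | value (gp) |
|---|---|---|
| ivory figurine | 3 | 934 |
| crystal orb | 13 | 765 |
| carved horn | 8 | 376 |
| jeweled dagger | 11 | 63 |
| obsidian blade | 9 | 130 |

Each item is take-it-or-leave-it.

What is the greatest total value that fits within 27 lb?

2075

By value per lb: ivory figurine 311.33, crystal orb 58.85, carved horn 47.00 lead.
Best packing: ivory figurine + crystal orb + carved horn — 24 lb, 2075 total.
Runner-up ivory figurine + crystal orb + obsidian blade tops out at 1829.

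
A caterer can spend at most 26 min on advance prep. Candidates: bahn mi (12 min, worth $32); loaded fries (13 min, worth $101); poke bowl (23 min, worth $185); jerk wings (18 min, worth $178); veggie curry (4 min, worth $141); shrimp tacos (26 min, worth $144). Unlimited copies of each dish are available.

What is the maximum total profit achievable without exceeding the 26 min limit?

846

Best packing: 6×veggie curry — 24 min, 846 total.
The spare 2 min is too small for any remaining dish, and no exchange beats 846.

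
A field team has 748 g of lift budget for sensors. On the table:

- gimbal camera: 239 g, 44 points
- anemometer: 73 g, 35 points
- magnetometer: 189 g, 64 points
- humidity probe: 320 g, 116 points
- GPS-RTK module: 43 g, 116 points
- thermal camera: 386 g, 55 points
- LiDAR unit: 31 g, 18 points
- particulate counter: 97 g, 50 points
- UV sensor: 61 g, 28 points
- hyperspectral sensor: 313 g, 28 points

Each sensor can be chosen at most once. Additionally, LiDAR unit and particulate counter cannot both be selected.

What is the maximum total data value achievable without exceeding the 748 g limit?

381

Ranking by ratio (data value/g): GPS-RTK module 2.70, LiDAR unit 0.58, particulate counter 0.52, anemometer 0.48.
Best packing: anemometer + magnetometer + humidity probe + GPS-RTK module + particulate counter — 722 g, 381 total.
No other feasible combination exceeds 381.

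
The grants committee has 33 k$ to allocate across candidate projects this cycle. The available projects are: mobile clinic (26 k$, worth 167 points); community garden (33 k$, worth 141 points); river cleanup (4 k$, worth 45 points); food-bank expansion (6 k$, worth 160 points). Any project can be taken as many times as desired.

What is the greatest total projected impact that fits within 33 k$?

The ratio ordering already packs tightly: 5×food-bank expansion, 30 k$, 800.
Every other selection either busts 33 k$ or fails to beat 800.

800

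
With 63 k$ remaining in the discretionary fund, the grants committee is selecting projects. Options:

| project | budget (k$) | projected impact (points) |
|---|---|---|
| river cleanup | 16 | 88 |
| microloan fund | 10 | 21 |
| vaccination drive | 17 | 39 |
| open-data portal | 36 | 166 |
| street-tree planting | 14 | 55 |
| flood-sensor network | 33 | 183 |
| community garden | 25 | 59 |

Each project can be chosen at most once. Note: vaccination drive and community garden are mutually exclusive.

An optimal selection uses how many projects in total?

Best achievable projected impact is 326.
One optimal bundle: river cleanup + street-tree planting + flood-sensor network (63 k$).
All optima have 3 projects.

3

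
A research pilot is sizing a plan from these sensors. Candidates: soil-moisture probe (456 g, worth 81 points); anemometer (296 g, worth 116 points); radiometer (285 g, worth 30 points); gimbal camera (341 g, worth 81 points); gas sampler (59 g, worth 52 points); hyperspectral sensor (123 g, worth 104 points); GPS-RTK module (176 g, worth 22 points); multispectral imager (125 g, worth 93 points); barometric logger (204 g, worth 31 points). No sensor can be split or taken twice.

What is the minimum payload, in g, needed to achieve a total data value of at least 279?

Need the lightest bundle worth ≥ 279.
gas sampler + hyperspectral sensor + multispectral imager + barometric logger reaches 280 using 511 g.
Any bundle with less than 511 g falls short of 279.

511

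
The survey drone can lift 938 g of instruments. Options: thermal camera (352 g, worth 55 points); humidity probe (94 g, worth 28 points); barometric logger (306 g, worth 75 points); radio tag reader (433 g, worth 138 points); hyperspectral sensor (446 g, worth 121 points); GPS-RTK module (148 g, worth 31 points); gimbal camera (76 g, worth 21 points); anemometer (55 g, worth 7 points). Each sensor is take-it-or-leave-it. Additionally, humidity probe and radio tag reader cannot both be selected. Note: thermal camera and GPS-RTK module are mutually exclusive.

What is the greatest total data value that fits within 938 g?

Density check — radio tag reader 0.32, humidity probe 0.30, gimbal camera 0.28, hyperspectral sensor 0.27 are the best per g.
Radio tag reader + hyperspectral sensor + anemometer uses 934 of the 938 g and totals 266.

266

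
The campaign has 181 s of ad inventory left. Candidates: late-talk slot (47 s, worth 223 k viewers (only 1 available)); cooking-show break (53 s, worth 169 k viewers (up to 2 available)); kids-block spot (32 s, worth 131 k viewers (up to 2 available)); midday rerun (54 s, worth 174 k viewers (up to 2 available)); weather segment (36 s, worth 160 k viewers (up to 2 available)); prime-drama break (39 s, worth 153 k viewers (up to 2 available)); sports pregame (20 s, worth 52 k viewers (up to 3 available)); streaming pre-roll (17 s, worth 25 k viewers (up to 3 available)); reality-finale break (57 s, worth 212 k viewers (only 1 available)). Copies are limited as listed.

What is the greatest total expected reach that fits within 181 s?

The ratio heuristic lands on late-talk slot + kids-block spot + 2×weather segment + sports pregame (726) but leaves 10 s idle.
Replace kids-block spot and sports pregame with reality-finale break: the trade gains 29 net, giving 755 at 176 s.

755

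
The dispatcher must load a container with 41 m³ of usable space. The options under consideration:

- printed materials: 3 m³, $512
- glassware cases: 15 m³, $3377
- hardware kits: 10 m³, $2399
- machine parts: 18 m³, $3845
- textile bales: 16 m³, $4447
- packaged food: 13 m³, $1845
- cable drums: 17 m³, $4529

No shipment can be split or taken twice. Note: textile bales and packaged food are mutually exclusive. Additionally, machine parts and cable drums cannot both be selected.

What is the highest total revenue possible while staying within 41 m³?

Filling by ratio: printed materials + textile bales + cable drums for 9488, with 5 m³ left unused.
Replace printed materials and cable drums with glassware cases + hardware kits: the trade gains 735 net, giving 10223 at 41 m³.

10223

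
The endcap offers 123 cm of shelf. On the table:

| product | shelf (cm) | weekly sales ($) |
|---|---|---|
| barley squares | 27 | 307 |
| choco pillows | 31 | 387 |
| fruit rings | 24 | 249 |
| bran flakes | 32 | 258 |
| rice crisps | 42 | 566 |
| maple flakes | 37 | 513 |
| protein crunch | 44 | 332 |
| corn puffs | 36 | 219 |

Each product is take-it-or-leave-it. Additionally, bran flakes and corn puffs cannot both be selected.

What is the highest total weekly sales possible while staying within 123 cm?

1466

By weekly sales per cm: maple flakes 13.86, rice crisps 13.48, choco pillows 12.48, barley squares 11.37 lead.
Best packing: choco pillows + rice crisps + maple flakes — 110 cm, 1466 total.
Next best is barley squares + choco pillows + fruit rings + maple flakes at 1456 (119 cm) — short by 10.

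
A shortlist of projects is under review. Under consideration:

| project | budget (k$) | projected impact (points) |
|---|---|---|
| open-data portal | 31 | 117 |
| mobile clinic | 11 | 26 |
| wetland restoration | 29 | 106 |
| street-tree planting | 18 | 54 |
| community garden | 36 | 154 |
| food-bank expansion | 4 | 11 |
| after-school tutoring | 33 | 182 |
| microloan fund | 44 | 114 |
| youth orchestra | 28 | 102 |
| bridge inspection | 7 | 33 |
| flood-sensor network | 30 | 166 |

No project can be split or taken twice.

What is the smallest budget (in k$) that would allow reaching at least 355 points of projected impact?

67

Need the lightest bundle worth ≥ 355.
Taking food-bank expansion + after-school tutoring + flood-sensor network gives 359 (≥ 355) for 67 k$.
Below 67 k$ the best achievable stays under 355.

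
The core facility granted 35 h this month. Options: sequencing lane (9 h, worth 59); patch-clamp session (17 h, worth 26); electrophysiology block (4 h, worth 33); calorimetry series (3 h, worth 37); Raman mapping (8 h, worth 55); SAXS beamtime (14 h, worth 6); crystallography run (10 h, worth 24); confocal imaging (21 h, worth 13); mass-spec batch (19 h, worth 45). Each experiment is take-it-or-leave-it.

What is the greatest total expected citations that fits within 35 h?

Ranking by ratio (expected citations/h): calorimetry series 12.33, electrophysiology block 8.25, Raman mapping 6.88, sequencing lane 6.56.
Taking sequencing lane + electrophysiology block + calorimetry series + Raman mapping + crystallography run: 34 h used, 208 in expected citations.
Nothing else within 35 h beats 208.

208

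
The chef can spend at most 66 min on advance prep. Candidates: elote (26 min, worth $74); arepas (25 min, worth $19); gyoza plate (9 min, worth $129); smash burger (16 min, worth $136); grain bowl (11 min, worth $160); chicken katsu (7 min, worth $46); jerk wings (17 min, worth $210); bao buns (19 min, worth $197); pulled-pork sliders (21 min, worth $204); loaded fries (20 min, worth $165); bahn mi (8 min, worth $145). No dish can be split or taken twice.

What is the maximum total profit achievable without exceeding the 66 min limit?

Density check — bahn mi 18.12, grain bowl 14.55, gyoza plate 14.33, jerk wings 12.35 are the best per min.
A density-first pass picks gyoza plate + grain bowl + jerk wings + bao buns + bahn mi — 841 at 64 min.
Replace bao buns with pulled-pork sliders: the trade gains 7 net, giving 848 at 66 min.
No other feasible combination exceeds 848.

848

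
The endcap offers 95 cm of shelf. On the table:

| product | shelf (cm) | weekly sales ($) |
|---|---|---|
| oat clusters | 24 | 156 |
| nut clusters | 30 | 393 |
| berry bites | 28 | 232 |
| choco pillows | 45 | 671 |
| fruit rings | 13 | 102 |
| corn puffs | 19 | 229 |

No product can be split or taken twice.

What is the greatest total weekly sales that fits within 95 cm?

By weekly sales per cm: choco pillows 14.91, nut clusters 13.10, corn puffs 12.05 lead.
Taking nut clusters + choco pillows + corn puffs: 94 cm used, 1293 in weekly sales.
That's the maximum — no swap from here does better than 1293.

1293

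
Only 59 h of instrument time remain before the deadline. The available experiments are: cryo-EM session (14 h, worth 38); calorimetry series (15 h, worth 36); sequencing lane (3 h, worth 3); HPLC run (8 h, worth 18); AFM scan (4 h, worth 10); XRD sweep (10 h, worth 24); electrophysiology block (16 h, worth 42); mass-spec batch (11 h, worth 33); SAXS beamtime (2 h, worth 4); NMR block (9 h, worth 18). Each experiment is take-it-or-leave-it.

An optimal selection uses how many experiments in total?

Optimal total is 155.
One optimal bundle: cryo-EM session + HPLC run + XRD sweep + electrophysiology block + mass-spec batch (59 h).
All optima have 5 experiments.

5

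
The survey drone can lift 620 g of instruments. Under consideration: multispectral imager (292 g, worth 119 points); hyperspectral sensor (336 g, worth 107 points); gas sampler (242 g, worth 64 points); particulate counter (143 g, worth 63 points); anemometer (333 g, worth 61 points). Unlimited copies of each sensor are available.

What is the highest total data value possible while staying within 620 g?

Best packing: 4×particulate counter — 572 g, 252 total.

252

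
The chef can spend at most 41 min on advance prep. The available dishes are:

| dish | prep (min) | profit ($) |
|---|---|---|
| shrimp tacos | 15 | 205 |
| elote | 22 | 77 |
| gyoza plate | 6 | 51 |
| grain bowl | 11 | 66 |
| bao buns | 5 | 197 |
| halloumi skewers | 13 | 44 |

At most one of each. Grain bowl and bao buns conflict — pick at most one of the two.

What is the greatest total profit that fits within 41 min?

497

Shrimp tacos + gyoza plate + bao buns + halloumi skewers uses 39 of the 41 min and totals 497.
Nothing else feasible within 41 min beats 497.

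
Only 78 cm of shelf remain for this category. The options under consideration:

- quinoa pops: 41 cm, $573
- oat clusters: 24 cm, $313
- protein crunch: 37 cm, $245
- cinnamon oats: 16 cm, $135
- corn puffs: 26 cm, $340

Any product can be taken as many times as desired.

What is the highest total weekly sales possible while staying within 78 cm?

1020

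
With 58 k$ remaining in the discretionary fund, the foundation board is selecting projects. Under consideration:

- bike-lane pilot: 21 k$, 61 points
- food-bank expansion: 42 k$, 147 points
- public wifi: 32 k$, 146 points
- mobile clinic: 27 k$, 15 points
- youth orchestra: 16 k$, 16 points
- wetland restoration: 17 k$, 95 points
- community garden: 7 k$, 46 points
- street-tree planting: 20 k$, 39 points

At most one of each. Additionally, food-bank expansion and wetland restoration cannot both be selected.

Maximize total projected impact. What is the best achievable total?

The ratio ordering already packs tightly: public wifi + wetland restoration + community garden, 56 k$, 287.
The closest alternative, public wifi + wetland restoration, reaches only 241.

287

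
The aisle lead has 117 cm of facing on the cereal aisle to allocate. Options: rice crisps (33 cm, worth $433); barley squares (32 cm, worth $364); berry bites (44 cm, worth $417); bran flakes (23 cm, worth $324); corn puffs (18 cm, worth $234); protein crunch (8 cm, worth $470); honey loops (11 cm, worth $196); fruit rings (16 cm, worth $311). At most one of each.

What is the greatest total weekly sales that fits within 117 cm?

Density check — protein crunch 58.75, fruit rings 19.44, honey loops 17.82, bran flakes 14.09 are the best per cm.
Rice crisps + bran flakes + corn puffs + protein crunch + honey loops + fruit rings uses 109 of the 117 cm and totals 1968.
That's the maximum — no swap from here does better than 1968.

1968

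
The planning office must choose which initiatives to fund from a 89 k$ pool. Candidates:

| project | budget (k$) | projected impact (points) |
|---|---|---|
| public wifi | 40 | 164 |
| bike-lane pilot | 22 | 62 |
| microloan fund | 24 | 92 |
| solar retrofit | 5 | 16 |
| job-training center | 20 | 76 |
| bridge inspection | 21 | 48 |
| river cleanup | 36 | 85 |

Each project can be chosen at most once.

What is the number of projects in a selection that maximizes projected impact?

4

Best achievable projected impact is 348.
public wifi + microloan fund + solar retrofit + job-training center hits 348 at 89 k$.
Every optimal selection uses 4 projects.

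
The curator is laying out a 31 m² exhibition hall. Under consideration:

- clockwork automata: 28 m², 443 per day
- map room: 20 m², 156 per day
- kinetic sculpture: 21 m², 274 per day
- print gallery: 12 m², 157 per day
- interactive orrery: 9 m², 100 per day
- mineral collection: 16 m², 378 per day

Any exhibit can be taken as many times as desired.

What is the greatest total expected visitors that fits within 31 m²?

Density check — mineral collection 23.62, clockwork automata 15.82, print gallery 13.08, kinetic sculpture 13.05 are the best per m².
Best packing: print gallery + mineral collection — 28 m², 535 total.
No other feasible combination exceeds 535.

535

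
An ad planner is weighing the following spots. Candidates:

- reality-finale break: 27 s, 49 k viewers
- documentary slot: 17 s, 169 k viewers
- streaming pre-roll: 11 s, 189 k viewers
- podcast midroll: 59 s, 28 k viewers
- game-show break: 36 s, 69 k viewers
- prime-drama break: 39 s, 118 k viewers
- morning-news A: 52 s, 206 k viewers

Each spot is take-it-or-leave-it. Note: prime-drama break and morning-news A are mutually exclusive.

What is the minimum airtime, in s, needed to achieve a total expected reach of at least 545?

80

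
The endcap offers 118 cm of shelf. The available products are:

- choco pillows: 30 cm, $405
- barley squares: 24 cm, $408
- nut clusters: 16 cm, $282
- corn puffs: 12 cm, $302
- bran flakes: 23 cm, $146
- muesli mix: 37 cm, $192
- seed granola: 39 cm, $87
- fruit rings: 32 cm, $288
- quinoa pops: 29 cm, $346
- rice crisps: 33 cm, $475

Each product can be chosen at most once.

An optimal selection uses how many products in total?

Optimal total is 1872.
One optimal bundle: choco pillows + barley squares + nut clusters + corn puffs + rice crisps (115 cm).
Every optimal selection uses 5 products.

5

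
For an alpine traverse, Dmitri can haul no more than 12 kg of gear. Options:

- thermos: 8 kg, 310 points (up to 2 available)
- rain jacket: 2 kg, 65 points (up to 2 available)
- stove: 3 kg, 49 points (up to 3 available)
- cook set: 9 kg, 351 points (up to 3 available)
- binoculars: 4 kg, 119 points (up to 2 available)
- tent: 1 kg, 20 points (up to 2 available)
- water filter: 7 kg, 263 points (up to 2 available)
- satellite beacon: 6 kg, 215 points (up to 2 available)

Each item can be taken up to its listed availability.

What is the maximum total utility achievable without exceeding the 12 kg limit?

By utility per kg: cook set 39.00, thermos 38.75, water filter 37.57, satellite beacon 35.83 lead.
Taking the top-ratio items first gives rain jacket + cook set + tent for 436 (12 kg).
The 10 kg tied up in cook set and tent is better spent on thermos + rain jacket — total rises to 440 (12 kg).

440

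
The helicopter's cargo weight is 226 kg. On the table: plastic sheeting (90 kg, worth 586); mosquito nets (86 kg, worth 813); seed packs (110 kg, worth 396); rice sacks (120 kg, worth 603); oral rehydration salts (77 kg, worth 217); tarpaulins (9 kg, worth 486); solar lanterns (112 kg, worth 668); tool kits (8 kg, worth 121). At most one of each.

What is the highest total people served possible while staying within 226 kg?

2088

By people served per kg: tarpaulins 54.00, tool kits 15.12, mosquito nets 9.45 lead.
Greedy by ratio would take plastic sheeting + mosquito nets + tarpaulins + tool kits: 193 kg used, total 2006.
Dropping plastic sheeting frees 90 kg; slotting in solar lanterns (112 kg) lifts the total to 2088 at 215 kg.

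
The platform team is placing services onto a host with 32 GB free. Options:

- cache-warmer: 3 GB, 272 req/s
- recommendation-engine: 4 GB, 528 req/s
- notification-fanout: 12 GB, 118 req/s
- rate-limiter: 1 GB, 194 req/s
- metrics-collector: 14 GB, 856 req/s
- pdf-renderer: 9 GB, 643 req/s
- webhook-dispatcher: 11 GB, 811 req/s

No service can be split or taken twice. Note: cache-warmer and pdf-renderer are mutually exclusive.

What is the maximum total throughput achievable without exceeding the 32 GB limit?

2467

Best packing: cache-warmer + recommendation-engine + metrics-collector + webhook-dispatcher — 32 GB, 2467 total.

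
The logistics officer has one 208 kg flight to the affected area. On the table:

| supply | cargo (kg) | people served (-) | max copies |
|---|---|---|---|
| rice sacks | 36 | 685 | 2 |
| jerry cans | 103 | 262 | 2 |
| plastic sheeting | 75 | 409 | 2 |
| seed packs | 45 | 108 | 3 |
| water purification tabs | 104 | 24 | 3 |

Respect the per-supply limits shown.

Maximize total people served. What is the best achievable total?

1887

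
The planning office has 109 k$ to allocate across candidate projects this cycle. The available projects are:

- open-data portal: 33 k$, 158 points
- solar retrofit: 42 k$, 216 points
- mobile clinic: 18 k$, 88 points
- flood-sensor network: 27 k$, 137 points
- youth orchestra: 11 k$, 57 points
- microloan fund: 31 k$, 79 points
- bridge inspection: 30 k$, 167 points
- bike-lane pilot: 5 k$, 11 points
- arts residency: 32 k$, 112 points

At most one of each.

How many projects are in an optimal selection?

Optimal total is 550.
One optimal bundle: open-data portal + mobile clinic + flood-sensor network + bridge inspection (108 k$).
Every optimal selection uses 4 projects.

4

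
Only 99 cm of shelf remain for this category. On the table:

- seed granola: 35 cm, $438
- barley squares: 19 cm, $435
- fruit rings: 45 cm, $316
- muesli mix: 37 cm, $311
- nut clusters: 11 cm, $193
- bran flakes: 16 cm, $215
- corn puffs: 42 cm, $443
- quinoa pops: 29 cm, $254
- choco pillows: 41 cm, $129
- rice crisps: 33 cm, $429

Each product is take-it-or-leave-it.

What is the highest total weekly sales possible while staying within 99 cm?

The ratio heuristic lands on barley squares + nut clusters + bran flakes + rice crisps (1272) but leaves 20 cm idle.
The 16 cm tied up in bran flakes is better spent on seed granola — total rises to 1495 (98 cm).
The spare 1 cm is too small for any remaining product, and no exchange beats 1495.

1495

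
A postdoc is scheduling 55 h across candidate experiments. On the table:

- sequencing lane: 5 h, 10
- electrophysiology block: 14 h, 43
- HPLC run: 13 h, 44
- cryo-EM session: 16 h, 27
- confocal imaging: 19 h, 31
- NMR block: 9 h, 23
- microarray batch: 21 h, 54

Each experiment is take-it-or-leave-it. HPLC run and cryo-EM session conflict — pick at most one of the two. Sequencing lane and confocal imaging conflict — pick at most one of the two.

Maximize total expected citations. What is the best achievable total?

151

The ratio ordering already packs tightly: sequencing lane + electrophysiology block + HPLC run + microarray batch, 53 h, 151.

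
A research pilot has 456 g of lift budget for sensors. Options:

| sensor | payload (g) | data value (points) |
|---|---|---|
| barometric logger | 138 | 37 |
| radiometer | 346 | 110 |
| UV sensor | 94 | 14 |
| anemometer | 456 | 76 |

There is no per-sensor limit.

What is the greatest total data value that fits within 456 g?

By data value per g: radiometer 0.32, barometric logger 0.27, anemometer 0.17, UV sensor 0.15 lead.
The ratio ordering already packs tightly: radiometer + UV sensor, 440 g, 124.
Nothing else within 456 g beats 124.

124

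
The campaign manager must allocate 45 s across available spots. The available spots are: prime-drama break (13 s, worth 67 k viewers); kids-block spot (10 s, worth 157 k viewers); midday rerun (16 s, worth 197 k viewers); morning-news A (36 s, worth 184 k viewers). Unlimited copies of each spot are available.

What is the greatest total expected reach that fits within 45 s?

Best packing: 4×kids-block spot — 40 s, 628 total.

628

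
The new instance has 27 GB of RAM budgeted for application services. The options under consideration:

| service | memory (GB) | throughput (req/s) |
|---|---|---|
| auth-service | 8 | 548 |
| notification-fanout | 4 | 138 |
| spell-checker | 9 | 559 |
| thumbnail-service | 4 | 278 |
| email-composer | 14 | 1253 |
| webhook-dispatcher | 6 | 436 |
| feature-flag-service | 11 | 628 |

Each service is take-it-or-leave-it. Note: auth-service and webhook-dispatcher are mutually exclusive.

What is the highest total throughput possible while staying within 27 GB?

2090

The ratio heuristic lands on thumbnail-service + email-composer + webhook-dispatcher (1967) but leaves 3 GB idle.
Dropping webhook-dispatcher frees 6 GB; slotting in spell-checker (9 GB) lifts the total to 2090 at 27 GB.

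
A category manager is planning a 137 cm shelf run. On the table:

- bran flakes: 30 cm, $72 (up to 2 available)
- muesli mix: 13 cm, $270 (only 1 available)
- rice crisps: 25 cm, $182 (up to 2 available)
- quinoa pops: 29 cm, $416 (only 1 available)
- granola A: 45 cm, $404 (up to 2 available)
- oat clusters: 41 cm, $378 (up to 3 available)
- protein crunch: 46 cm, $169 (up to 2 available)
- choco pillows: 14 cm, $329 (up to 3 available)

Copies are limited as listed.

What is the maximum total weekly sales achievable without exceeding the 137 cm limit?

2077

By weekly sales per cm: choco pillows 23.50, muesli mix 20.77, quinoa pops 14.34, oat clusters 9.22 lead.
The ratio heuristic lands on muesli mix + quinoa pops + oat clusters + 3×choco pillows (2051) but leaves 12 cm idle.
Replace oat clusters with granola A: the trade gains 26 net, giving 2077 at 129 cm.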